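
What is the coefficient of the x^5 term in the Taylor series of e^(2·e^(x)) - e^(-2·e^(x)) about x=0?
Expand to order 5: e^(2·e^(x)) - e^(-2·e^(x)) = x^5·(7·e^(-2)/60 + 227·e^(2)/60) + x^4·(e^(-2)/4 + 47·e^(2)/12) + x^3·(-e^(-2)/3 + 11·e^(2)/3) + x^2·(-e^(-2) + 3·e^(2)) + x·(2·e^(-2) + 2·e^(2)) - e^(-2) + e^(2) + O(x^6).
The coefficient of x^5 is 7·e^(-2)/60 + 227·e^(2)/60.

Final answer: 7·e^(-2)/60 + 227·e^(2)/60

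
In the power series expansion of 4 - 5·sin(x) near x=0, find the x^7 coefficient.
Expand to order 7: 4 - 5·sin(x) = x^7/1008 - x^5/24 + 5·x^3/6 - 5·x + 4 + O(x^8).
The coefficient of x^7 is 1/1008.

Final answer: 1/1008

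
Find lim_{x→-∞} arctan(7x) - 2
Evaluate the dominant behaviour as x → -∞; each term tends to a finite value or vanishes.
Limit = -2 - π/2.

Final answer: -2 - π/2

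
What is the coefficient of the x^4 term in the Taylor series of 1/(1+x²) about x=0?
Expand to order 4: 1/(1+x²) = x^4 - x^2 + 1 + O(x^5).
The coefficient of x^4 is 1.

Final answer: 1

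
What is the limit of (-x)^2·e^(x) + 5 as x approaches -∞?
The product is a 0·∞ indeterminate form at x → -∞.
Rewrite the product as (-x)^2 / e^(-x) (an ∞/∞ form) and apply L'Hôpital, or use the standard hierarchy e^(|x|) ≫ |(-x)^2| as x → -∞.
The indeterminate product → 0, so the limit = 5.

Final answer: 5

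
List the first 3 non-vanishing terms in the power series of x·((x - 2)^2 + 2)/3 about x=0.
x^3/3 - 4·x^2/3 + 2·x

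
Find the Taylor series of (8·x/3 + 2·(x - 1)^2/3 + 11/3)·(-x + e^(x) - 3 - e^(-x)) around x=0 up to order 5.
53·x^5/180 + 4·x^4/9 + 19·x^3/9 - 2·x^2/3 + x/3 - 13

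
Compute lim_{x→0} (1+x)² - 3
Direct substitution at x = 0 gives -2.

Final answer: -2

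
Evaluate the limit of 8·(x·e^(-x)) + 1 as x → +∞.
Evaluate the dominant behaviour as x → +∞; each term tends to a finite value or vanishes.
Limit = 1.

Final answer: 1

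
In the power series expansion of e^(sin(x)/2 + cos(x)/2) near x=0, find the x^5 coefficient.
Expand to order 5: e^(sin(x)/2 + cos(x)/2) = 137·x^5·e^(1/2)/3840 - 7·x^4·e^(1/2)/384 - 3·x^3·e^(1/2)/16 - x^2·e^(1/2)/8 + x·e^(1/2)/2 + e^(1/2) + O(x^6).
The coefficient of x^5 is 137·e^(1/2)/3840.

Final answer: 137·e^(1/2)/3840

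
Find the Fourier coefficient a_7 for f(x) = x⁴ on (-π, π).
a_7 = (1/π) ∫_{-π}^{π} f(x)·cos(7x) dx.
Evaluate the integral (use parity and integration by parts as needed): a_7 = 48/2401 - 8·π^2/49.

Final answer: 48/2401 - 8·π^2/49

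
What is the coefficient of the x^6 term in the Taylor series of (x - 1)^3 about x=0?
Expand to order 6: (x - 1)^3 = x^3 - 3·x^2 + 3·x - 1 + O(x^7).
The coefficient of x^6 is 0.

Final answer: 0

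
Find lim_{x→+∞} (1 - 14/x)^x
As x → +∞: this is the defining limit (1 - 14/x)^x → e^(-14).
Limit = e^(-14).

Final answer: e^(-14)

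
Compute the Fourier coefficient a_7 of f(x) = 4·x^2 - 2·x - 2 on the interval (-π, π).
a_7 = (1/π) ∫_{-π}^{π} f(x)·cos(7x) dx.
Evaluate the integral (use parity and integration by parts as needed): a_7 = -16/49.

Final answer: -16/49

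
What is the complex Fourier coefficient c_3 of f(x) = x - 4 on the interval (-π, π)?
Compute the real Fourier coefficients first: a_3 = 0, b_3 = 2/3.
Then c_3 = (a_3 − i·b_3)/2 = -i/3.

Final answer: -i/3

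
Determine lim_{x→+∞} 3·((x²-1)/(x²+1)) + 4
Evaluate the dominant behaviour as x → +∞; each term tends to a finite value or vanishes.
Limit = 7.

Final answer: 7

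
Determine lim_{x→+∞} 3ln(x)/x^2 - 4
The quotient is an ∞/∞ indeterminate form as x → +∞.
The polynomial denominator x^2 dominates the logarithmic numerator (any positive power of x ≫ ln(x) as x → ∞), so the quotient → 0.
Adding the constant: 0 - 4 = -4. Limit = -4.

Final answer: -4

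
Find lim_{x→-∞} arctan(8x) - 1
Evaluate the dominant behaviour as x → -∞; each term tends to a finite value or vanishes.
Limit = -π/2 - 1.

Final answer: -π/2 - 1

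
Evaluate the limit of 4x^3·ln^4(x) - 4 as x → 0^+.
The product is a 0·∞ indeterminate form at x → 0⁺.
Rewrite the product as 4·ln^4(x) / x^(-3) and apply L'Hôpital, or use the standard hierarchy x^(-3) ≫ |ln x|^4 as x → 0⁺.
The indeterminate product → 0, so the limit = -4.

Final answer: -4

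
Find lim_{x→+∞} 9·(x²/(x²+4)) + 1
Evaluate the dominant behaviour as x → +∞; each term tends to a finite value or vanishes.
Limit = 10.

Final answer: 10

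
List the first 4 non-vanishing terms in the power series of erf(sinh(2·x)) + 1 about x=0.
-56·x^5/(15·√(π)) - 8·x^3/(3·√(π)) + 4·x/√(π) + 1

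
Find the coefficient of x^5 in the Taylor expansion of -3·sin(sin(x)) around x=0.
Expand to order 5: -3·sin(sin(x)) = -3·x^5/10 + x^3 - 3·x + O(x^6).
The coefficient of x^5 is -3/10.

Final answer: -3/10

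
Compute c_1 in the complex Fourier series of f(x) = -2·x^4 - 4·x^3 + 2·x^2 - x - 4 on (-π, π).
Compute the real Fourier coefficients first: a_1 = -104 + 16·π^2, b_1 = 46 - 8·π^2.
Then c_1 = (a_1 − i·b_1)/2 = -52 + 8·π^2 - 23·i + 4·i·π^2.

Final answer: -52 + 8·π^2 - 23·i + 4·i·π^2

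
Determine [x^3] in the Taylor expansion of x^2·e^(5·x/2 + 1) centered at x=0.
Expand to order 3: x^2·e^(5·x/2 + 1) = 5·e·x^3/2 + e·x^2 + O(x^4).
The coefficient of x^3 is 5·e/2.

Final answer: 5·e/2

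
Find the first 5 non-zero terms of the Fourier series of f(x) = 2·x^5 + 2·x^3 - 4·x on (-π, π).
(-76·π^2 + 4·π^4 + 448)·sin(x) + (-2·π^4 - 8 + 8·π^2)·sin(2·x) + (-44·π^2/27 - 128/81 + 4·π^4/3)·sin(3·x) + (-π^4 + 61/32 + π^2/4)·sin(4·x) + (-1024/625 + 4·π^2/25 + 4·π^4/5)·sin(5·x)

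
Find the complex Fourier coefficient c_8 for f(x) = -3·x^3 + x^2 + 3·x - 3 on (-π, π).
Compute the real Fourier coefficients first: a_8 = 1/16, b_8 = -105/128 + 3·π^2/4.
Then c_8 = (a_8 − i·b_8)/2 = 1/32 - 3·i·π^2/8 + 105·i/256.

Final answer: 1/32 - 3·i·π^2/8 + 105·i/256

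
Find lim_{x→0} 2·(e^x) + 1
Direct substitution at x = 0 gives 3.

Final answer: 3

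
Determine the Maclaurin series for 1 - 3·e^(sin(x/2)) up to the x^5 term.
x^5/160 + 3·x^4/128 - 3·x^2/8 - 3·x/2 - 2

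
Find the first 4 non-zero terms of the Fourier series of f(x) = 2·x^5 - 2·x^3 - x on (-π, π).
(-84·π^2 + 4·π^4 + 502)·sin(x) + (-2·π^4 - 17 + 12·π^2)·sin(2·x) + (-116·π^2/27 + 178/81 + 4·π^4/3)·sin(3·x) + (-π^4 - 11/32 + 9·π^2/4)·sin(4·x)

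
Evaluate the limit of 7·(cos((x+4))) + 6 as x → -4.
Direct substitution at x = -4 gives 13.

Final answer: 13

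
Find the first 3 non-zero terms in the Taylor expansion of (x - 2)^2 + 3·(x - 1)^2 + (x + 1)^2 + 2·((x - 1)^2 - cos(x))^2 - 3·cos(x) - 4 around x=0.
29·x^2/2 - 8·x + 1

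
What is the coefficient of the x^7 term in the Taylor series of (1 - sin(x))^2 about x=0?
Expand to order 7: (1 - sin(x))^2 = x^7/2520 + 2·x^6/45 - x^5/60 - x^4/3 + x^3/3 + x^2 - 2·x + 1 + O(x^8).
The coefficient of x^7 is 1/2520.

Final answer: 1/2520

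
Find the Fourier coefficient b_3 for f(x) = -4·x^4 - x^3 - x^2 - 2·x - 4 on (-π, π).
b_3 = (1/π) ∫_{-π}^{π} f(x)·sin(3x) dx.
Evaluate the integral (use parity and integration by parts as needed): b_3 = -2·π^2/3 - 8/9.

Final answer: -2·π^2/3 - 8/9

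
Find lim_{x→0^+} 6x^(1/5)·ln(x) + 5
The product is a 0·∞ indeterminate form at x → 0⁺.
Rewrite the product as 6·ln(x) / x^(-1/5) and apply L'Hôpital, or use the standard hierarchy x^(-1/5) ≫ |ln x| as x → 0⁺.
The indeterminate product → 0, so the limit = 5.

Final answer: 5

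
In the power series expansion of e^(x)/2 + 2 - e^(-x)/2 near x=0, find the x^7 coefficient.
Expand to order 7: e^(x)/2 + 2 - e^(-x)/2 = x^7/5040 + x^5/120 + x^3/6 + x + 2 + O(x^8).
The coefficient of x^7 is 1/5040.

Final answer: 1/5040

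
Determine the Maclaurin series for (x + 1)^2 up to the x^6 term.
x^2 + 2·x + 1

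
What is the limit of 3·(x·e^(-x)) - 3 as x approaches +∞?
Evaluate the dominant behaviour as x → +∞; each term tends to a finite value or vanishes.
Limit = -3.

Final answer: -3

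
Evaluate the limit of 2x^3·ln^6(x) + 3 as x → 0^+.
The product is a 0·∞ indeterminate form at x → 0⁺.
Rewrite the product as 2·ln^6(x) / x^(-3) and apply L'Hôpital, or use the standard hierarchy x^(-3) ≫ |ln x|^6 as x → 0⁺.
The indeterminate product → 0, so the limit = 3.

Final answer: 3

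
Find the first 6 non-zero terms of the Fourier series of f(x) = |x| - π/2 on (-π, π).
-4·cos(x)/π - 4·cos(3·x)/(9·π) - 4·cos(5·x)/(25·π) - 4·cos(7·x)/(49·π) - 4·cos(9·x)/(81·π) - 4·cos(11·x)/(121·π)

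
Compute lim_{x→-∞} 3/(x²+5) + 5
Evaluate the dominant behaviour as x → -∞; each term tends to a finite value or vanishes.
Limit = 5.

Final answer: 5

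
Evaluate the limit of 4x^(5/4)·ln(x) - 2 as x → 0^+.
The product is a 0·∞ indeterminate form at x → 0⁺.
Rewrite the product as 4·ln(x) / x^(-5/4) and apply L'Hôpital, or use the standard hierarchy x^(-5/4) ≫ |ln x| as x → 0⁺.
The indeterminate product → 0, so the limit = -2.

Final answer: -2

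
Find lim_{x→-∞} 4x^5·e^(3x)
This is a 0·∞ indeterminate form at x → -∞.
Rewrite the product as 4x^5 / e^(-3x) (an ∞/∞ form) and apply L'Hôpital, or use the standard hierarchy e^(3|x|) ≫ |x^5| as x → -∞.
The indeterminate product → 0, so the limit = 0.

Final answer: 0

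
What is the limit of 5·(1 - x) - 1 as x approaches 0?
Direct substitution at x = 0 gives 4.

Final answer: 4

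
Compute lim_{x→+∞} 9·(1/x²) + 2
Evaluate the dominant behaviour as x → +∞; each term tends to a finite value or vanishes.
Limit = 2.

Final answer: 2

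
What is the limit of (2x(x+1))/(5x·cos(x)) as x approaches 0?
Both numerator and denominator → 0 as x → 0; this is a 0/0 indeterminate form.
Expand each to leading order near x = 0: numerator ~ 2·x, denominator ~ 5·x.
The limit of the ratio is 2/5.

Final answer: 2/5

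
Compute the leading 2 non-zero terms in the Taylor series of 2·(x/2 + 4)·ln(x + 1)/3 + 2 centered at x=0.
8·x/3 + 2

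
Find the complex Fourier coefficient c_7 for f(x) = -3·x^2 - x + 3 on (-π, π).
Compute the real Fourier coefficients first: a_7 = 12/49, b_7 = -2/7.
Then c_7 = (a_7 − i·b_7)/2 = 6/49 + i/7.

Final answer: 6/49 + i/7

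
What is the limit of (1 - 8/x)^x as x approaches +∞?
As x → +∞: this is the defining limit (1 - 8/x)^x → e^(-8).
Limit = e^(-8).

Final answer: e^(-8)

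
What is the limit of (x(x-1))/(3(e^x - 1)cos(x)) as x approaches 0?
Both numerator and denominator → 0 as x → 0; this is a 0/0 indeterminate form.
Expand each to leading order near x = 0: numerator ~ -x, denominator ~ 3·x.
The limit of the ratio is -1/3.

Final answer: -1/3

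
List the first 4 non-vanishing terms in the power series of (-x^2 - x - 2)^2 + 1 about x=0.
2·x^3 + 5·x^2 + 4·x + 5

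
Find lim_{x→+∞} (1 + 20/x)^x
As x → +∞: this is the defining limit (1 + 20/x)^x → e^20.
Limit = e^(20).

Final answer: e^(20)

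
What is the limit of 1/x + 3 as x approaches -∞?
Evaluate the dominant behaviour as x → -∞; each term tends to a finite value or vanishes.
Limit = 3.

Final answer: 3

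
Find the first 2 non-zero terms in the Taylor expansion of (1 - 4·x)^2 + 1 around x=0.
2 - 8·x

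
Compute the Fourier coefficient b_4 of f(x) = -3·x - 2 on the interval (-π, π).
b_4 = (1/π) ∫_{-π}^{π} f(x)·sin(4x) dx.
Evaluate the integral (use parity and integration by parts as needed): b_4 = 3/2.

Final answer: 3/2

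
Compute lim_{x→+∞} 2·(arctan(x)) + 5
Evaluate the dominant behaviour as x → +∞; each term tends to a finite value or vanishes.
Limit = π + 5.

Final answer: π + 5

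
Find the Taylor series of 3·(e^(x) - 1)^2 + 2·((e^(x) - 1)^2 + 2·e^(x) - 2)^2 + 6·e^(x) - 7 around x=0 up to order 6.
508·x^6/45 + 84·x^5/5 + 62·x^4/3 + 20·x^3 + 14·x^2 + 6·x - 1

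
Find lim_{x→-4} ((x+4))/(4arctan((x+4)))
Both numerator and denominator → 0 as x → -4; this is a 0/0 indeterminate form.
Expand each to leading order near x = -4: numerator ~ (x + 4), denominator ~ 4·(x + 4).
The limit of the ratio is 1/4.

Final answer: 1/4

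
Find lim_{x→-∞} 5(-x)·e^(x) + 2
The product is a 0·∞ indeterminate form at x → -∞.
Rewrite the product as 5(-x) / e^(-x) (an ∞/∞ form) and apply L'Hôpital, or use the standard hierarchy e^(|x|) ≫ |(-x)| as x → -∞.
The indeterminate product → 0, so the limit = 2.

Final answer: 2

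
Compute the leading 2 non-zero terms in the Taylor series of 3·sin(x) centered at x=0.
-x^3/2 + 3·x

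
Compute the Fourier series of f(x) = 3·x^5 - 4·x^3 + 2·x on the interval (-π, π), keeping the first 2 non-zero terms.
(-128·π^2 + 6·π^4 + 772)·sin(x) + (-3·π^4 - 61/2 + 19·π^2)·sin(2·x)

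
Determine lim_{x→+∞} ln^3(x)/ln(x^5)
This is an ∞/∞ indeterminate form as x → +∞.
Write ln(x^5) = 5·ln(x), reducing the quotient to ln^2(x)/5 → ∞.
Limit = ∞.

Final answer: ∞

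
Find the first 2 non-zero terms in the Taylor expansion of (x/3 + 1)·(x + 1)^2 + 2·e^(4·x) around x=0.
31·x/3 + 3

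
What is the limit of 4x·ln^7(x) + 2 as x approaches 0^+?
The product is a 0·∞ indeterminate form at x → 0⁺.
Rewrite the product as 4·ln^7(x) / x^(-1) and apply L'Hôpital, or use the standard hierarchy x^(-1) ≫ |ln x|^7 as x → 0⁺.
The indeterminate product → 0, so the limit = 2.

Final answer: 2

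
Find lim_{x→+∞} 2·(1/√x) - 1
Evaluate the dominant behaviour as x → +∞; each term tends to a finite value or vanishes.
Limit = -1.

Final answer: -1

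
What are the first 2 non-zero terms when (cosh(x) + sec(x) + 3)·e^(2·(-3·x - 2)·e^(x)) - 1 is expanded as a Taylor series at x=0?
-50·x·e^(-4) - 1 + 5·e^(-4)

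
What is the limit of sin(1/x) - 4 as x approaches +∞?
Evaluate the dominant behaviour as x → +∞; each term tends to a finite value or vanishes.
Limit = -4.

Final answer: -4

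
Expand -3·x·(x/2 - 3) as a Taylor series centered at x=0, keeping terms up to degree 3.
-3·x^2/2 + 9·x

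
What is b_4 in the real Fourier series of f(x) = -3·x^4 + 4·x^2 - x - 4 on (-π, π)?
b_4 = (1/π) ∫_{-π}^{π} f(x)·sin(4x) dx.
Evaluate the integral (use parity and integration by parts as needed): b_4 = 1/2.

Final answer: 1/2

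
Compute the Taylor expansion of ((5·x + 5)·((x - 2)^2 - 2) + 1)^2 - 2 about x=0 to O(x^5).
125·x^4 + 410·x^3 - 230·x^2 - 220·x + 119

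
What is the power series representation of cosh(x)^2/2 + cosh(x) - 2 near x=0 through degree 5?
5·x^4/24 + x^2 - 1/2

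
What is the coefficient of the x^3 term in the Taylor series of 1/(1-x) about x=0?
Expand to order 3: 1/(1-x) = x^3 + x^2 + x + 1 + O(x^4).
The coefficient of x^3 is 1.

Final answer: 1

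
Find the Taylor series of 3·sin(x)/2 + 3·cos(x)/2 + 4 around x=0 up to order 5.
x^5/80 + x^4/16 - x^3/4 - 3·x^2/4 + 3·x/2 + 11/2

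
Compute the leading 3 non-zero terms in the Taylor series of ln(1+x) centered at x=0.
x^3/3 - x^2/2 + x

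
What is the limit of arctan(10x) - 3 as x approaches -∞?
Evaluate the dominant behaviour as x → -∞; each term tends to a finite value or vanishes.
Limit = -3 - π/2.

Final answer: -3 - π/2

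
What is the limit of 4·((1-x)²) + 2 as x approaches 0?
Direct substitution at x = 0 gives 6.

Final answer: 6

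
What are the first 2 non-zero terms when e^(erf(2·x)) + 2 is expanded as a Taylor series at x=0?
4·x/√(π) + 3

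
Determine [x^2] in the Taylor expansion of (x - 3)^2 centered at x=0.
Expand to order 2: (x - 3)^2 = x^2 - 6·x + 9 + O(x^3).
The coefficient of x^2 is 1.

Final answer: 1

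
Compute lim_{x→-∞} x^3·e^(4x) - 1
The product is a 0·∞ indeterminate form at x → -∞.
Rewrite the product as x^3 / e^(-4x) (an ∞/∞ form) and apply L'Hôpital, or use the standard hierarchy e^(4|x|) ≫ |x^3| as x → -∞.
The indeterminate product → 0, so the limit = -1.

Final answer: -1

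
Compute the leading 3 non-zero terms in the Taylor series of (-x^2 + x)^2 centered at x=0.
x^4 - 2·x^3 + x^2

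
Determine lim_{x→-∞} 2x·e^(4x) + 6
The product is a 0·∞ indeterminate form at x → -∞.
Rewrite the product as 2x / e^(-4x) (an ∞/∞ form) and apply L'Hôpital, or use the standard hierarchy e^(4|x|) ≫ |x| as x → -∞.
The indeterminate product → 0, so the limit = 6.

Final answer: 6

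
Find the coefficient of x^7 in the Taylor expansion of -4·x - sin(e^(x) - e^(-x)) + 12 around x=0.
-19/360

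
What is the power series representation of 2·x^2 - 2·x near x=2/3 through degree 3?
-4/9 + 2·(x - 2/3)/3 + 2·(x - 2/3)^2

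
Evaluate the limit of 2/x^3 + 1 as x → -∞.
Evaluate the dominant behaviour as x → -∞; each term tends to a finite value or vanishes.
Limit = 1.

Final answer: 1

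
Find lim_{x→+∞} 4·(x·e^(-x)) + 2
Evaluate the dominant behaviour as x → +∞; each term tends to a finite value or vanishes.
Limit = 2.

Final answer: 2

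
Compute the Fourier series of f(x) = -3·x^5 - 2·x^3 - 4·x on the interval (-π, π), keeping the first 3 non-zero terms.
(-704 - 6·π^4 + 116·π^2)·sin(x) + (-13·π^2 + 47/2 + 3·π^4)·sin(2·x) + (-2·π^4 - 128/27 + 28·π^2/9)·sin(3·x)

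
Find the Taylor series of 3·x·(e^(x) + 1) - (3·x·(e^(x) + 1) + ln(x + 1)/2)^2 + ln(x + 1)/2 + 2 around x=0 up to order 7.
-463·x^7/280 - 5633·x^6/720 - 829·x^5/60 - 1385·x^4/48 - 409·x^3/12 - 79·x^2/2 + 13·x/2 + 2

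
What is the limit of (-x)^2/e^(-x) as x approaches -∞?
This is an ∞/∞ indeterminate form as x → -∞.
Compare growth rates of the dominant terms (exponentials ≫ polynomials ≫ logarithms), or apply L'Hôpital's rule; the quotient → 0.
Limit = 0.

Final answer: 0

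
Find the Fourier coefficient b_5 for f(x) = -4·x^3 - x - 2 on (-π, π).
b_5 = (1/π) ∫_{-π}^{π} f(x)·sin(5x) dx.
Evaluate the integral (use parity and integration by parts as needed): b_5 = -8·π^2/5 - 2/125.

Final answer: -8·π^2/5 - 2/125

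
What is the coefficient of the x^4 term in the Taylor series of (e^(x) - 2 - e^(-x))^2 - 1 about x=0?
Expand to order 4: (e^(x) - 2 - e^(-x))^2 - 1 = 4·x^4/3 - 4·x^3/3 + 4·x^2 - 8·x + 3 + O(x^5).
The coefficient of x^4 is 4/3.

Final answer: 4/3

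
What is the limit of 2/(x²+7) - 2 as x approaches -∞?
Evaluate the dominant behaviour as x → -∞; each term tends to a finite value or vanishes.
Limit = -2.

Final answer: -2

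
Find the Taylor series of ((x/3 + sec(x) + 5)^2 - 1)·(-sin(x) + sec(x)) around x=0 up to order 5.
-191·x^5/216 + 967·x^4/72 + 37·x^3/18 + 353·x^2/18 - 31·x + 35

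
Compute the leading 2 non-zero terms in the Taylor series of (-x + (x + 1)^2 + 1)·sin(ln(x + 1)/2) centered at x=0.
13·x^3/24 + x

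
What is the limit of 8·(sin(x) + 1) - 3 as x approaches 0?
Direct substitution at x = 0 gives 5.

Final answer: 5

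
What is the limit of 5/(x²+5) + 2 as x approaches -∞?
Evaluate the dominant behaviour as x → -∞; each term tends to a finite value or vanishes.
Limit = 2.

Final answer: 2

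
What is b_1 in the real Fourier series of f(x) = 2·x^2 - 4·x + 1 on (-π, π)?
b_1 = (1/π) ∫_{-π}^{π} f(x)·sin(1x) dx.
Evaluate the integral (use parity and integration by parts as needed): b_1 = -8.

Final answer: -8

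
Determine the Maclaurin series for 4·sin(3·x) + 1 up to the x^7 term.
-243·x^7/140 + 81·x^5/10 - 18·x^3 + 12·x + 1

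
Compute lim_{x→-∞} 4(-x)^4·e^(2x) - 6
The product is a 0·∞ indeterminate form at x → -∞.
Rewrite the product as 4(-x)^4 / e^(-2x) (an ∞/∞ form) and apply L'Hôpital, or use the standard hierarchy e^(2|x|) ≫ |(-x)^4| as x → -∞.
The indeterminate product → 0, so the limit = -6.

Final answer: -6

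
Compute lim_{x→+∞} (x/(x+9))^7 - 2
As x → +∞: x/(x+9) = 1/(1 + 9/x) → 1, and the 7th power of a limit-1 base also → 1; with the additive constant, 1 - 2 = -1.
Limit = -1.

Final answer: -1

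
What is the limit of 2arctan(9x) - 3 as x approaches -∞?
Evaluate the dominant behaviour as x → -∞; each term tends to a finite value or vanishes.
Limit = -π - 3.

Final answer: -π - 3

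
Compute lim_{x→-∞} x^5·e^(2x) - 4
The product is a 0·∞ indeterminate form at x → -∞.
Rewrite the product as x^5 / e^(-2x) (an ∞/∞ form) and apply L'Hôpital, or use the standard hierarchy e^(2|x|) ≫ |x^5| as x → -∞.
The indeterminate product → 0, so the limit = -4.

Final answer: -4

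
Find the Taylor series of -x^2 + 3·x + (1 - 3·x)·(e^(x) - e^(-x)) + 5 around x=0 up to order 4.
-x^4 + x^3/3 - 7·x^2 + 5·x + 5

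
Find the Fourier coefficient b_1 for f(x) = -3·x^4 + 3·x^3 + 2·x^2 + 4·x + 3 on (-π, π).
b_1 = (1/π) ∫_{-π}^{π} f(x)·sin(1x) dx.
Evaluate the integral (use parity and integration by parts as needed): b_1 = -28 + 6·π^2.

Final answer: -28 + 6·π^2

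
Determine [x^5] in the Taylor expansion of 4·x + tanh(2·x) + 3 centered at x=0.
Expand to order 5: 4·x + tanh(2·x) + 3 = 64·x^5/15 - 8·x^3/3 + 6·x + 3 + O(x^6).
The coefficient of x^5 is 64/15.

Final answer: 64/15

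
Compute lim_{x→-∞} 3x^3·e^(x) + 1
The product is a 0·∞ indeterminate form at x → -∞.
Rewrite the product as 3x^3 / e^(-x) (an ∞/∞ form) and apply L'Hôpital, or use the standard hierarchy e^(|x|) ≫ |x^3| as x → -∞.
The indeterminate product → 0, so the limit = 1.

Final answer: 1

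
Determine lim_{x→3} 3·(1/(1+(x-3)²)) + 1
Direct substitution at x = 3 gives 4.

Final answer: 4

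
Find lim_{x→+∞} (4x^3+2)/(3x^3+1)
This is an ∞/∞ indeterminate form as x → +∞.
Divide numerator and denominator by x^3 and let the lower-order terms vanish; the leading terms give 4/3.
Limit = 4/3.

Final answer: 4/3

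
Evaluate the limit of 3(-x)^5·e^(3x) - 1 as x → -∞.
The product is a 0·∞ indeterminate form at x → -∞.
Rewrite the product as 3(-x)^5 / e^(-3x) (an ∞/∞ form) and apply L'Hôpital, or use the standard hierarchy e^(3|x|) ≫ |(-x)^5| as x → -∞.
The indeterminate product → 0, so the limit = -1.

Final answer: -1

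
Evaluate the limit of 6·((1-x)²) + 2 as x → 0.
Direct substitution at x = 0 gives 8.

Final answer: 8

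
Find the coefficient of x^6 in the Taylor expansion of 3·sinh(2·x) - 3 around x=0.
Expand to order 6: 3·sinh(2·x) - 3 = 4·x^5/5 + 4·x^3 + 6·x - 3 + O(x^7).
The coefficient of x^6 is 0.

Final answer: 0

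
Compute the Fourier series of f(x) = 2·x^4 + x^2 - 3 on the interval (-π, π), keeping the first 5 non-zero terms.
(92 - 16·π^2)·cos(x) + (-5 + 4·π^2)·cos(2·x) + (20/27 - 16·π^2/9)·cos(3·x) + (-1/8 + π^2)·cos(4·x) - 3 + π^2/3 + 2·π^4/5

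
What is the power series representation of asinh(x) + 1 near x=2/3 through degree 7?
asinh(2/3) + 1 + 3·√(13)·(x - 2/3)/13 - 9·√(13)·(x - 2/3)^2/169 - 9·√(13)·(x - 2/3)^3/4394 + 1539·√(13)·(x - 2/3)^4/114244 - 119799·√(13)·(x - 2/3)^5/14851720 + 23571·√(13)·(x - 2/3)^6/38614472 + 20249433·√(13)·(x - 2/3)^7/7027833904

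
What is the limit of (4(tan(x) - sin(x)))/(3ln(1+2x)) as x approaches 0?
Both numerator and denominator → 0 as x → 0; this is a 0/0 indeterminate form.
Expand each to leading order near x = 0: numerator ~ 2·x^3, denominator ~ 6·x.
The limit of the ratio is 0.

Final answer: 0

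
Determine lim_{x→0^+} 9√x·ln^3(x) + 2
The product is a 0·∞ indeterminate form at x → 0⁺.
Rewrite the product as 9·ln^3(x) / x^(-1/2) and apply L'Hôpital, or use the standard hierarchy x^(-1/2) ≫ |ln x|^3 as x → 0⁺.
The indeterminate product → 0, so the limit = 2.

Final answer: 2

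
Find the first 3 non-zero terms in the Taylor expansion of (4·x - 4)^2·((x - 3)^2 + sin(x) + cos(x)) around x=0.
328·x^2 - 400·x + 160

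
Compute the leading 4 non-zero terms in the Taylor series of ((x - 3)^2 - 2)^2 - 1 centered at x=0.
-12·x^3 + 50·x^2 - 84·x + 48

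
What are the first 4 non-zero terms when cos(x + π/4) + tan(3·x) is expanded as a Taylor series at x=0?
x^3·(√(2)/12 + 9) - √(2)·x^2/4 + x·(3 - √(2)/2) + √(2)/2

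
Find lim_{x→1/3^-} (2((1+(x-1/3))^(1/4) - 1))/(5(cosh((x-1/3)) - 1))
Both numerator and denominator → 0 as x → 1/3^-; this is a 0/0 indeterminate form.
Expand each to leading order near x = 1/3: numerator ~ (x - 1/3)/2, denominator ~ 5·(x - 1/3)^2/2.
The limit of the ratio is -∞.

Final answer: -∞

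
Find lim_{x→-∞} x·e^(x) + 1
The product is a 0·∞ indeterminate form at x → -∞.
Rewrite the product as x / e^(-x) (an ∞/∞ form) and apply L'Hôpital, or use the standard hierarchy e^(|x|) ≫ |x| as x → -∞.
The indeterminate product → 0, so the limit = 1.

Final answer: 1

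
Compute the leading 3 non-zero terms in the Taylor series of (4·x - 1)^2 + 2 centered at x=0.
16·x^2 - 8·x + 3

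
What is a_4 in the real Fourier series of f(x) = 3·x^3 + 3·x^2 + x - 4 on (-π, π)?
a_4 = (1/π) ∫_{-π}^{π} f(x)·cos(4x) dx.
Evaluate the integral (use parity and integration by parts as needed): a_4 = 3/4.

Final answer: 3/4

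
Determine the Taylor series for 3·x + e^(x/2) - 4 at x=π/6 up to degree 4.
-4 + e^(π/12) + π/2 + (e^(π/12)/2 + 3)·(x - π/6) + e^(π/12)·(x - π/6)^2/8 + e^(π/12)·(x - π/6)^3/48 + e^(π/12)·(x - π/6)^4/384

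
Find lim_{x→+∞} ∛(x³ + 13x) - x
This is an ∞ − ∞ indeterminate form.
Multiply by (A² + AB + B²)/(A² + AB + B²) where A = ∛(x³+13x), B = x to use A³ − B³ = (A−B)(A²+AB+B²); the x³ terms cancel, leaving (13x)/(A²+AB+B²) with denominator ~ 3x², so the limit is 0.
Limit = 0.

Final answer: 0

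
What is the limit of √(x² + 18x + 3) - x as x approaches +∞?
This is an ∞ − ∞ indeterminate form.
Multiply and divide by the conjugate √(x²+18x + 3) + x; the x² terms cancel, leaving (18x + 3)/(√(x²+18x + 3)+x) → 18/2 = 9.
Limit = 9.

Final answer: 9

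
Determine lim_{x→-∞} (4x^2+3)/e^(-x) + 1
The quotient is an ∞/∞ indeterminate form as x → -∞.
Compare growth rates of the dominant terms (exponentials ≫ polynomials ≫ logarithms), or apply L'Hôpital's rule; the quotient → 0.
Adding the constant: 0 + 1 = 1. Limit = 1.

Final answer: 1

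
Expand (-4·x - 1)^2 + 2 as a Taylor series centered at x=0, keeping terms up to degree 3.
16·x^2 + 8·x + 3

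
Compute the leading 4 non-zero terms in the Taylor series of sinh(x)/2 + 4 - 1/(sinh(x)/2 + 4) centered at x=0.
547·x^3/6144 - x^2/256 + 17·x/32 + 15/4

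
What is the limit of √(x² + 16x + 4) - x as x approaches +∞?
This is an ∞ − ∞ indeterminate form.
Multiply and divide by the conjugate √(x²+16x + 4) + x; the x² terms cancel, leaving (16x + 4)/(√(x²+16x + 4)+x) → 16/2 = 8.
Limit = 8.

Final answer: 8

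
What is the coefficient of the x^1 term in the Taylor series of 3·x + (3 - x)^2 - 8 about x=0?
Expand to order 1: 3·x + (3 - x)^2 - 8 = 1 - 3·x + O(x^2).
The coefficient of x^1 is -3.

Final answer: -3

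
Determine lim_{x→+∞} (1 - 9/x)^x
As x → +∞: this is the defining limit (1 - 9/x)^x → e^(-9).
Limit = e^(-9).

Final answer: e^(-9)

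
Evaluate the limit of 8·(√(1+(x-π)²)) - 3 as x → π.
Direct substitution at x = π gives 5.

Final answer: 5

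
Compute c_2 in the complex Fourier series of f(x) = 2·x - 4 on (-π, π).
Compute the real Fourier coefficients first: a_2 = 0, b_2 = -2.
Then c_2 = (a_2 − i·b_2)/2 = i.

Final answer: i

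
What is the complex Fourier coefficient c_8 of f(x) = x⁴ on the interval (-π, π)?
Compute the real Fourier coefficients first: a_8 = -3/256 + π^2/8, b_8 = 0.
Then c_8 = (a_8 − i·b_8)/2 = -3/512 + π^2/16.

Final answer: -3/512 + π^2/16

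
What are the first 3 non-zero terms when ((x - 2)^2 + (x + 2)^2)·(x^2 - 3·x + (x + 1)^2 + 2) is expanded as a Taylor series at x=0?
22·x^2 - 8·x + 24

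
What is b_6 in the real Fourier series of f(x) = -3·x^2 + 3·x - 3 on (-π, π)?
b_6 = (1/π) ∫_{-π}^{π} f(x)·sin(6x) dx.
Evaluate the integral (use parity and integration by parts as needed): b_6 = -1.

Final answer: -1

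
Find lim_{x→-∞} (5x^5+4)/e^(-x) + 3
The quotient is an ∞/∞ indeterminate form as x → -∞.
Compare growth rates of the dominant terms (exponentials ≫ polynomials ≫ logarithms), or apply L'Hôpital's rule; the quotient → 0.
Adding the constant: 0 + 3 = 3. Limit = 3.

Final answer: 3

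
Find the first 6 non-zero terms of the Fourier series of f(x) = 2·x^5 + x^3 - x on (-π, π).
(-78·π^2 + 4·π^4 + 466)·sin(x) + (-2·π^4 - 25/2 + 9·π^2)·sin(2·x) + (-62·π^2/27 + 70/81 + 4·π^4/3)·sin(3·x) + (-π^4 + 7/32 + 3·π^2/4)·sin(4·x) + (-6·π^2/25 - 214/625 + 4·π^4/5)·sin(5·x) + (-2·π^4/3 + 53/162 + π^2/27)·sin(6·x)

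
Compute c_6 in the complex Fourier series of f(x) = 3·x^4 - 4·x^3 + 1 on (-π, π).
Compute the real Fourier coefficients first: a_6 = -1/9 + 2·π^2/3, b_6 = -2/9 + 4·π^2/3.
Then c_6 = (a_6 − i·b_6)/2 = -1/18 + π^2/3 - 2·i·π^2/3 + i/9.

Final answer: -1/18 + π^2/3 - 2·i·π^2/3 + i/9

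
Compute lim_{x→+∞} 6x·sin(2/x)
As x → +∞: let u = 2/x → 0⁺; then 6·x·sin(2/x) = 6·2·sin(u)/u → 6·2·1 = 12.
Limit = 12.

Final answer: 12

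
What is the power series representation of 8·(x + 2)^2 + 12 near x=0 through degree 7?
8·x^2 + 32·x + 44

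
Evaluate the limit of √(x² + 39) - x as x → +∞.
This is an ∞ − ∞ indeterminate form.
Multiply and divide by the conjugate √(x²+39) + x; the x² terms cancel, leaving 39/(√(x²+39)+x) → 0.
Limit = 0.

Final answer: 0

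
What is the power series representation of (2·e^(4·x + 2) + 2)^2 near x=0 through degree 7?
x^7·(2 + 2·e^(2))^2·(4096·e^(2)/(315·(2 + 2·e^(2))) + 8192·e^(4)/(5·(2 + 2·e^(2))^2)) + x^6·(2 + 2·e^(2))^2·(1024·e^(2)/(45·(2 + 2·e^(2))) + 63488·e^(4)/(45·(2 + 2·e^(2))^2)) + x^5·(2 + 2·e^(2))^2·(512·e^(2)/(15·(2 + 2·e^(2))) + 1024·e^(4)/(2 + 2·e^(2))^2) + x^4·(2 + 2·e^(2))^2·(128·e^(2)/(3·(2 + 2·e^(2))) + 1792·e^(4)/(3·(2 + 2·e^(2))^2)) + x^3·(2 + 2·e^(2))^2·(128·e^(2)/(3·(2 + 2·e^(2))) + 256·e^(4)/(2 + 2·e^(2))^2) + x^2·(2 + 2·e^(2))^2·(64·e^(4)/(2 + 2·e^(2))^2 + 32·e^(2)/(2 + 2·e^(2))) + 16·x·(2 + 2·e^(2))·e^(2) + (2 + 2·e^(2))^2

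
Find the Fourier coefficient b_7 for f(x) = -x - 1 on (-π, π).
b_7 = (1/π) ∫_{-π}^{π} f(x)·sin(7x) dx.
Evaluate the integral (use parity and integration by parts as needed): b_7 = -2/7.

Final answer: -2/7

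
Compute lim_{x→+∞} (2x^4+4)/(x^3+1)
This is an ∞/∞ indeterminate form as x → +∞.
Divide numerator and denominator by x^4 and let the lower-order terms vanish; the numerator's degree 4 exceeds the denominator's degree 3, so the quotient diverges.
Limit = ∞.

Final answer: ∞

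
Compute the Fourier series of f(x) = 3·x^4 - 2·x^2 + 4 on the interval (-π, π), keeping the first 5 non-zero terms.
(152 - 24·π^2)·cos(x) + (-11 + 6·π^2)·cos(2·x) + (8/3 - 8·π^2/3)·cos(3·x) + (-17/16 + 3·π^2/2)·cos(4·x) - 2·π^2/3 + 4 + 3·π^4/5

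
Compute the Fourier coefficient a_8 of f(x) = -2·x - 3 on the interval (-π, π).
a_8 = (1/π) ∫_{-π}^{π} f(x)·cos(8x) dx.
Evaluate the integral (use parity and integration by parts as needed): a_8 = 0.

Final answer: 0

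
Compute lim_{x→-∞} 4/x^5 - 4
Evaluate the dominant behaviour as x → -∞; each term tends to a finite value or vanishes.
Limit = -4.

Final answer: -4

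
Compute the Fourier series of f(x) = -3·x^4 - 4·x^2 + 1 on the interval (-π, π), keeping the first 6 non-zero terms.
(-128 + 24·π^2)·cos(x) + (5 - 6·π^2)·cos(2·x) + 8·π^2·cos(3·x)/3 + (-3·π^2/2 - 7/16)·cos(4·x) + (256/625 + 24·π^2/25)·cos(5·x) - 3·π^4/5 - 4·π^2/3 + 1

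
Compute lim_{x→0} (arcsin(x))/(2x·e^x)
Both numerator and denominator → 0 as x → 0; this is a 0/0 indeterminate form.
Expand each to leading order near x = 0: numerator ~ x, denominator ~ 2·x.
The limit of the ratio is 1/2.

Final answer: 1/2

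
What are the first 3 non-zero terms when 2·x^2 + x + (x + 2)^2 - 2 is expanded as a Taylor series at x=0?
3·x^2 + 5·x + 2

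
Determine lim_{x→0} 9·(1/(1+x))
Direct substitution at x = 0 gives 9.

Final answer: 9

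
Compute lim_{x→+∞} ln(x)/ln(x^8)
This is an ∞/∞ indeterminate form as x → +∞.
Write ln(x^8) = 8·ln(x), reducing the quotient to 1/8.
Limit = 1/8.

Final answer: 1/8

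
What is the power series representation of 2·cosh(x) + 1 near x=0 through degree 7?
x^6/360 + x^4/12 + x^2 + 3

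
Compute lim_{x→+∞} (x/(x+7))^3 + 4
As x → +∞: x/(x+7) = 1/(1 + 7/x) → 1, and the 3rd power of a limit-1 base also → 1; with the additive constant, 1 + 4 = 5.
Limit = 5.

Final answer: 5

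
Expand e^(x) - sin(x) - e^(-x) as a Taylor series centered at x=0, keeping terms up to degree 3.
x^3/2 + x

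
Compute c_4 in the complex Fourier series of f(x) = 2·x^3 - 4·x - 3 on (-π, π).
Compute the real Fourier coefficients first: a_4 = 0, b_4 = 19/8 - π^2.
Then c_4 = (a_4 − i·b_4)/2 = -19·i/16 + i·π^2/2.

Final answer: -19·i/16 + i·π^2/2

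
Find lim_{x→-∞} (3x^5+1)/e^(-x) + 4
The quotient is an ∞/∞ indeterminate form as x → -∞.
Compare growth rates of the dominant terms (exponentials ≫ polynomials ≫ logarithms), or apply L'Hôpital's rule; the quotient → 0.
Adding the constant: 0 + 4 = 4. Limit = 4.

Final answer: 4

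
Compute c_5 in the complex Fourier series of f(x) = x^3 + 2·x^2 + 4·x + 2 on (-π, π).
Compute the real Fourier coefficients first: a_5 = -8/25, b_5 = 188/125 + 2·π^2/5.
Then c_5 = (a_5 − i·b_5)/2 = -4/25 - i·π^2/5 - 94·i/125.

Final answer: -4/25 - i·π^2/5 - 94·i/125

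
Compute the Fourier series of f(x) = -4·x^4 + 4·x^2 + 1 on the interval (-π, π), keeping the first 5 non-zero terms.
(-208 + 32·π^2)·cos(x) + (16 - 8·π^2)·cos(2·x) + (-112/27 + 32·π^2/9)·cos(3·x) + (7/4 - 2·π^2)·cos(4·x) - 4·π^4/5 + 1 + 4·π^2/3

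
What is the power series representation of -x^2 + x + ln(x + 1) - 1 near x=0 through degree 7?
x^7/7 - x^6/6 + x^5/5 - x^4/4 + x^3/3 - 3·x^2/2 + 2·x - 1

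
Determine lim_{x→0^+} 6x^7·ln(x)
This is a 0·∞ indeterminate form at x → 0⁺.
Rewrite the product as 6·ln(x) / x^(-7) and apply L'Hôpital, or use the standard hierarchy x^(-7) ≫ |ln x| as x → 0⁺.
The indeterminate product → 0, so the limit = 0.

Final answer: 0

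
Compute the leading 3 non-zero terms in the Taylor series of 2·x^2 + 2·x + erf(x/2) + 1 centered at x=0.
2·x^2 + x·(1/√(π) + 2) + 1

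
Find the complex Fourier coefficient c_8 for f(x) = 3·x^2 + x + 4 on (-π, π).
Compute the real Fourier coefficients first: a_8 = 3/16, b_8 = -1/4.
Then c_8 = (a_8 − i·b_8)/2 = 3/32 + i/8.

Final answer: 3/32 + i/8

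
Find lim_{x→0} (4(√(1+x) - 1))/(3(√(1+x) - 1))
Both numerator and denominator → 0 as x → 0; this is a 0/0 indeterminate form.
Expand each to leading order near x = 0: numerator ~ 2·x, denominator ~ 3·x/2.
The limit of the ratio is 4/3.

Final answer: 4/3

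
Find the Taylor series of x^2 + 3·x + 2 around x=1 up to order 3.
6 + 5·(x - 1) + (x - 1)^2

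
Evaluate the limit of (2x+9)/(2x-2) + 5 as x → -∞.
Evaluate the dominant behaviour as x → -∞; each term tends to a finite value or vanishes.
Limit = 6.

Final answer: 6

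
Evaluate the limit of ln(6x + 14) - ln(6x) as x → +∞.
This is an ∞ − ∞ indeterminate form.
Combine the logarithms: ln(6x+14) − ln(6x) = ln((6x+14)/(6x)) = ln(1 + 14/(6x)) → ln(1) = 0.
Limit = 0.

Final answer: 0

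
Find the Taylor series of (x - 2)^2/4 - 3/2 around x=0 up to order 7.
x^2/4 - x - 1/2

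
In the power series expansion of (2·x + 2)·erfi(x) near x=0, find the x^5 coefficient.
Expand to order 5: (2·x + 2)·erfi(x) = 2·x^5/(5·√(π)) + 4·x^4/(3·√(π)) + 4·x^3/(3·√(π)) + 4·x^2/√(π) + 4·x/√(π) + O(x^6).
The coefficient of x^5 is 2/(5·√(π)).

Final answer: 2/(5·√(π))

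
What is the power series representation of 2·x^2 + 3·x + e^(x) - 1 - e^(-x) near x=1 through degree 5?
(-1 + e^(2) + 4·e)·e^(-1) + (1 + e^(2) + 7·e)·e^(-1)·(x - 1) + (-1 + e^(2) + 4·e)·e^(-1)·(x - 1)^2/2 + (1 + e^(2))·e^(-1)·(x - 1)^3/6 + (-1 + e^(2))·e^(-1)·(x - 1)^4/24 + (1 + e^(2))·e^(-1)·(x - 1)^5/120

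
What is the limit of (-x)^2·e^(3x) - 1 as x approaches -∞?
The product is a 0·∞ indeterminate form at x → -∞.
Rewrite the product as (-x)^2 / e^(-3x) (an ∞/∞ form) and apply L'Hôpital, or use the standard hierarchy e^(3|x|) ≫ |(-x)^2| as x → -∞.
The indeterminate product → 0, so the limit = -1.

Final answer: -1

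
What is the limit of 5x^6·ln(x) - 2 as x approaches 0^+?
The product is a 0·∞ indeterminate form at x → 0⁺.
Rewrite the product as 5·ln(x) / x^(-6) and apply L'Hôpital, or use the standard hierarchy x^(-6) ≫ |ln x| as x → 0⁺.
The indeterminate product → 0, so the limit = -2.

Final answer: -2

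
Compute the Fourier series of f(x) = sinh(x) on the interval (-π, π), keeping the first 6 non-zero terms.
sin(x)·sinh(π)/π - 4·sin(2·x)·sinh(π)/(5·π) + 3·sin(3·x)·sinh(π)/(5·π) - 8·sin(4·x)·sinh(π)/(17·π) + 5·sin(5·x)·sinh(π)/(13·π) - 12·sin(6·x)·sinh(π)/(37·π)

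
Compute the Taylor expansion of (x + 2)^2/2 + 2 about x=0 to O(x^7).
x^2/2 + 2·x + 4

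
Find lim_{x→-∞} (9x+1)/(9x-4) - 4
Evaluate the dominant behaviour as x → -∞; each term tends to a finite value or vanishes.
Limit = -3.

Final answer: -3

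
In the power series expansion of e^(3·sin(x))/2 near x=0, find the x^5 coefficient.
Expand to order 5: e^(3·sin(x))/2 = -x^5/10 + 15·x^4/16 + 2·x^3 + 9·x^2/4 + 3·x/2 + 1/2 + O(x^6).
The coefficient of x^5 is -1/10.

Final answer: -1/10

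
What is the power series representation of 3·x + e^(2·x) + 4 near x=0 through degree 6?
4·x^6/45 + 4·x^5/15 + 2·x^4/3 + 4·x^3/3 + 2·x^2 + 5·x + 5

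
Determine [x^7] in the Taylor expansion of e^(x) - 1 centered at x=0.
Expand to order 7: e^(x) - 1 = x^7/5040 + x^6/720 + x^5/120 + x^4/24 + x^3/6 + x^2/2 + x + O(x^8).
The coefficient of x^7 is 1/5040.

Final answer: 1/5040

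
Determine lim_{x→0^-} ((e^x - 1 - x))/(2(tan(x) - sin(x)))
Both numerator and denominator → 0 as x → 0^-; this is a 0/0 indeterminate form.
Expand each to leading order near x = 0: numerator ~ x^2/2, denominator ~ x^3.
The limit of the ratio is -∞.

Final answer: -∞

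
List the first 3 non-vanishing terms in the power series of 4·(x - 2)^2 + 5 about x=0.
4·x^2 - 16·x + 21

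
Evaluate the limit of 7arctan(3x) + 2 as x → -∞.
Evaluate the dominant behaviour as x → -∞; each term tends to a finite value or vanishes.
Limit = 2 - 7·π/2.

Final answer: 2 - 7·π/2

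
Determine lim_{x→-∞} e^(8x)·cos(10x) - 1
Evaluate the dominant behaviour as x → -∞; each term tends to a finite value or vanishes.
Limit = -1.

Final answer: -1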